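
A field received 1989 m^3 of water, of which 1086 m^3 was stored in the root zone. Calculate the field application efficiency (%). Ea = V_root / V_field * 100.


Ea = V_root / V_field * 100 = 1086 / 1989 * 100 = 54.6003%

54.6003 %


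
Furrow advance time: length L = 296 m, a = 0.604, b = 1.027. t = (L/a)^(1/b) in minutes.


t = (L/a)^(1/b)
t = (296/0.604)^(1/1.027)
t = 490.066225^(1/1.027)

416.4161 min


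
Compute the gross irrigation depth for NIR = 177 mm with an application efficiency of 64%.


Ea = 64% = 0.64
GID = NIR / Ea = 177 / 0.64 = 276.5625 mm

276.5625 mm


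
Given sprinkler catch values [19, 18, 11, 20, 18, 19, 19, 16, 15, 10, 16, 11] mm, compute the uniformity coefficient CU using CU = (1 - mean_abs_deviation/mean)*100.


mean = 16.000000 mm
MAD = 2.833333 mm
CU = (1 - 2.833333/16.000000)*100

82.2917 %


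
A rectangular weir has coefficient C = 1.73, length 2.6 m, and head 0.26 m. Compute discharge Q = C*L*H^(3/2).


Q = C * L * H^(3/2) = 1.73 * 2.6 * 0.26^1.5 = 1.73 * 2.6 * 0.132575

0.5963 m^3/s


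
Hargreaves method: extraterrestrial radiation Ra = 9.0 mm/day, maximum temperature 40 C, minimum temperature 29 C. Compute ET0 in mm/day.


Tmean = (Tmax + Tmin)/2 = (40 + 29)/2 = 34.5
ET0 = 0.0023 * 9.0 * (34.5 + 17.8) * sqrt(40 - 29)
ET0 = 0.0023 * 9.0 * 52.3 * 3.316625

3.5906 mm/day


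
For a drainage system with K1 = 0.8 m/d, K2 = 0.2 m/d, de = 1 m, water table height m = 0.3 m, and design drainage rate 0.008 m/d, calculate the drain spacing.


S^2 = 8*K2*de*m/q + 4*K1*m^2/q
S^2 = 8*0.2*1*0.3/0.008 + 4*0.8*0.3^2/0.008
S = sqrt(96.0000)

9.7980 m


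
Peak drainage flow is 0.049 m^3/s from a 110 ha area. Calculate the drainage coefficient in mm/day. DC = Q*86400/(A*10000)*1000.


DC = Q * 86400 / (A * 10000) * 1000
DC = 0.049 * 86400 / (110 * 10000) * 1000
DC = 4233600.0000 / 1100000

3.8487 mm/day


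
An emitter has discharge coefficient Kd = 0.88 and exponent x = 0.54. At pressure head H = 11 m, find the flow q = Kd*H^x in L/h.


q = Kd * H^x = 0.88 * 11^0.54 = 0.88 * 3.650497

3.2124 L/h


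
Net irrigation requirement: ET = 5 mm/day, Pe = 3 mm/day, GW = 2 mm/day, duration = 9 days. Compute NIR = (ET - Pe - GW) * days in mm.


Daily deficit = ET - Pe - GW = 5 - 3 - 2 = 0 mm/day
NIR = 0 * 9 = 0 mm

0 mm


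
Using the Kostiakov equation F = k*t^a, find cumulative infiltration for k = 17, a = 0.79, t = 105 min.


F = k * t^a = 17 * 105^0.79
F = 17 * 39.512958

671.7203 mm


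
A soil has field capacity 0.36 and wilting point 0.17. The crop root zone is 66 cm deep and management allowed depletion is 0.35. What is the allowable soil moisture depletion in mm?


SMD = (FC - PWP) * d * MAD * 10
SMD = (0.36 - 0.17) * 66 * 0.35 * 10
SMD = 0.1900 * 66 * 0.35 * 10

43.8900 mm


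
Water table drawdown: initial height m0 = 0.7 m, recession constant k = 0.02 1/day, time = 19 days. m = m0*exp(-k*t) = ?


m = m0 * exp(-k*t)
m = 0.7 * exp(-0.02 * 19)
m = 0.7 * exp(-0.3800)

0.4787 m


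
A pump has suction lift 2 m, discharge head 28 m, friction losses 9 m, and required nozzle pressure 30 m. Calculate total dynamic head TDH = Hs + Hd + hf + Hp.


TDH = Hs + Hd + hf + Hp = 2 + 28 + 9 + 30 = 69

69 m


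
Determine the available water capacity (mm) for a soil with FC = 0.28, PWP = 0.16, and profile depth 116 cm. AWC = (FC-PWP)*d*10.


AWC = (FC - PWP) * d * 10
AWC = (0.28 - 0.16) * 116 * 10
AWC = 0.1200 * 116 * 10

139.2000 mm


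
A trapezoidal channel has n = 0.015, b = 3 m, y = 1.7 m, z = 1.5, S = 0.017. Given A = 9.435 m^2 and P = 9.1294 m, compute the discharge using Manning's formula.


R = A/P = 9.435/9.1294 = 1.033474
Q = (1/0.015) * 9.435 * 1.033474^(2/3) * 0.017^0.5

83.8317 m^3/s


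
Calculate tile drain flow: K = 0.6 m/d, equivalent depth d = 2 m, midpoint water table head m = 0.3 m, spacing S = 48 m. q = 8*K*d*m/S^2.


q = 8*K*d*m/S^2
q = 8*0.6*2*0.3/48^2
q = 2.8800 / 2304

0.0013 m/d


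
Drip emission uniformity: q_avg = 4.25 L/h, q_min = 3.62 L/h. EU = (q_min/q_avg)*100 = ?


EU = (q_min/q_avg)*100 = (3.62/4.25)*100 = 85.1765%

85.1765 %


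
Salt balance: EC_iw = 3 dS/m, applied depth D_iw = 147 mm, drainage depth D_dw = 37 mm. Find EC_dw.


EC_dw = EC_iw * D_iw / D_dw
EC_dw = 3 * 147 / 37
EC_dw = 441 / 37

11.9189 dS/m


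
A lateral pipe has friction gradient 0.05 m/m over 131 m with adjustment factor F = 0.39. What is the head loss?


hf = J * L * F = 0.05 * 131 * 0.39 = 2.5545 m

2.5545 m


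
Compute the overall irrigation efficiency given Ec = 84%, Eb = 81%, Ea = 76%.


Ec = 0.84, Eb = 0.81, Ea = 0.76
E = 0.84 * 0.81 * 0.76 * 100 = 51.7104%

51.7104 %


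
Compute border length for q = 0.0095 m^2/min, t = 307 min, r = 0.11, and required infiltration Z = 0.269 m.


L = q*t/((1+r)*Z)
L = 0.0095*307/((1+0.11)*0.269)
L = 2.9165/0.29859

9.7676 m


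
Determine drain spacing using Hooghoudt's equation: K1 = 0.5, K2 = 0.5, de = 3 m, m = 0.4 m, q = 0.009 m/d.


S^2 = 8*K2*de*m/q + 4*K1*m^2/q
S^2 = 8*0.5*3*0.4/0.009 + 4*0.5*0.4^2/0.009
S = sqrt(568.8889)

23.8514 m


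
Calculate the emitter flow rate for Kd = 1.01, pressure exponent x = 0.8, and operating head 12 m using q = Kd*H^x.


q = Kd * H^x = 1.01 * 12^0.8 = 1.01 * 7.300372

7.3734 L/h


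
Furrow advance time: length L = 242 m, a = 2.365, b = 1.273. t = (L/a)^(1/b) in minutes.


t = (L/a)^(1/b)
t = (242/2.365)^(1/1.273)
t = 102.325581^(1/1.273)

37.9258 min


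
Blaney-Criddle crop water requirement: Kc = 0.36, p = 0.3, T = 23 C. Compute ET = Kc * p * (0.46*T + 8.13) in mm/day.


ET = Kc * p * (0.46*T + 8.13)
ET = 0.36 * 0.3 * (0.46*23 + 8.13)
ET = 0.36 * 0.3 * 18.7100

2.0207 mm/day


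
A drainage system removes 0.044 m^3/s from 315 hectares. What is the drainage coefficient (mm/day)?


DC = Q * 86400 / (A * 10000) * 1000
DC = 0.044 * 86400 / (315 * 10000) * 1000
DC = 3801600.0000 / 3150000

1.2069 mm/day


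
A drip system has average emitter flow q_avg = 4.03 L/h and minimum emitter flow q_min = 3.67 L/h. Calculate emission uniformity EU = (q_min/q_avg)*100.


EU = (q_min/q_avg)*100 = (3.67/4.03)*100 = 91.0670%

91.0670 %


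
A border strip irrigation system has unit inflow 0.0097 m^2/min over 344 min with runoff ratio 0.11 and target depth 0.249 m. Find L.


L = q*t/((1+r)*Z)
L = 0.0097*344/((1+0.11)*0.249)
L = 3.3368/0.27639

12.0728 m


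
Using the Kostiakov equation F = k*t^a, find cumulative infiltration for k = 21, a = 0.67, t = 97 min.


F = k * t^a = 21 * 97^0.67
F = 21 * 21.435670

450.1491 mm


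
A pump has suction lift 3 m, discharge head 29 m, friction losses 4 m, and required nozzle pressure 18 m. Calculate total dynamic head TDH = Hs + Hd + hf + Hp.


TDH = Hs + Hd + hf + Hp = 3 + 29 + 4 + 18 = 54

54 m


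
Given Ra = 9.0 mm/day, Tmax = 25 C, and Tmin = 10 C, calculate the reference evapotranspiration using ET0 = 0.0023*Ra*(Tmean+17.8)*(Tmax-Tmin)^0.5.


Tmean = (Tmax + Tmin)/2 = (25 + 10)/2 = 17.5
ET0 = 0.0023 * 9.0 * (17.5 + 17.8) * sqrt(25 - 10)
ET0 = 0.0023 * 9.0 * 35.3 * 3.872983

2.8300 mm/day


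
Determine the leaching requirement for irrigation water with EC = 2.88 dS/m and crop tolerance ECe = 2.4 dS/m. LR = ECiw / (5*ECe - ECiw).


LR = ECiw / (5*ECe - ECiw)
LR = 2.88 / (5*2.4 - 2.88)
LR = 2.88 / 9.1200

0.3158


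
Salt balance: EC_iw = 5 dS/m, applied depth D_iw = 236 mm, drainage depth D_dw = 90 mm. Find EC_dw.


EC_dw = EC_iw * D_iw / D_dw
EC_dw = 5 * 236 / 90
EC_dw = 1180 / 90

13.1111 dS/m


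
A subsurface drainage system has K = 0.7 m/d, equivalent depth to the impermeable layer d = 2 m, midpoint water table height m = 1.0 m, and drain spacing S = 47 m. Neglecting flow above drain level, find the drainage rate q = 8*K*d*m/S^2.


q = 8*K*d*m/S^2
q = 8*0.7*2*1.0/47^2
q = 11.2000 / 2209

0.0051 m/d


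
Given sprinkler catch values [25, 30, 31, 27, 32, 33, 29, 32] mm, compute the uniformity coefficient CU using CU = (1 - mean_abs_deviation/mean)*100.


mean = 29.875000 mm
MAD = 2.156250 mm
CU = (1 - 2.156250/29.875000)*100

92.7824 %


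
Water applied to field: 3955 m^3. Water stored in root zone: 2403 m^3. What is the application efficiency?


Ea = V_root / V_field * 100 = 2403 / 3955 * 100 = 60.7585%

60.7585 %


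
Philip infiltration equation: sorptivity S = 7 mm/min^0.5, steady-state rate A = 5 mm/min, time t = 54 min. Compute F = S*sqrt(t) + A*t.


F = S*sqrt(t) + A*t
F = 7*sqrt(54) + 5*54
F = 7*7.348469 + 270

321.4393 mm


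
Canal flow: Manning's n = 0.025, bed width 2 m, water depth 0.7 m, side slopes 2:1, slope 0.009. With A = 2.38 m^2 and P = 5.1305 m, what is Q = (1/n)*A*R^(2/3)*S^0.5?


R = A/P = 2.38/5.1305 = 0.463892
Q = (1/0.025) * 2.38 * 0.463892^(2/3) * 0.009^0.5

5.4121 m^3/s


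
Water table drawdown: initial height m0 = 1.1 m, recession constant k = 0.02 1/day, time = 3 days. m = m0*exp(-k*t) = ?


m = m0 * exp(-k*t)
m = 1.1 * exp(-0.02 * 3)
m = 1.1 * exp(-0.0600)

1.0359 m


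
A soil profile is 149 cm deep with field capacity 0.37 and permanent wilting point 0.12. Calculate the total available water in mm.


AWC = (FC - PWP) * d * 10
AWC = (0.37 - 0.12) * 149 * 10
AWC = 0.2500 * 149 * 10

372.5000 mm


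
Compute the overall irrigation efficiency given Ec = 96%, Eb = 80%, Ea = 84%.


Ec = 0.96, Eb = 0.8, Ea = 0.84
E = 0.96 * 0.8 * 0.84 * 100 = 64.5120%

64.5120 %


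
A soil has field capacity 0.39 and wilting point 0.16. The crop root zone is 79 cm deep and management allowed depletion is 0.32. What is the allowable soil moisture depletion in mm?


SMD = (FC - PWP) * d * MAD * 10
SMD = (0.39 - 0.16) * 79 * 0.32 * 10
SMD = 0.2300 * 79 * 0.32 * 10

58.1440 mm


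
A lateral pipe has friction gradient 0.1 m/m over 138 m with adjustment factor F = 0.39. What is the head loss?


hf = J * L * F = 0.1 * 138 * 0.39 = 5.3820 m

5.3820 m


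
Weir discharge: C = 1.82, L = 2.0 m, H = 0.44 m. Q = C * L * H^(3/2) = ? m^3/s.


Q = C * L * H^(3/2) = 1.82 * 2.0 * 0.44^1.5 = 1.82 * 2.0 * 0.291863

1.0624 m^3/s


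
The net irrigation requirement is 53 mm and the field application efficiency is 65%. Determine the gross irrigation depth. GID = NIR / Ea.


Ea = 65% = 0.65
GID = NIR / Ea = 53 / 0.65 = 81.5385 mm

81.5385 mm


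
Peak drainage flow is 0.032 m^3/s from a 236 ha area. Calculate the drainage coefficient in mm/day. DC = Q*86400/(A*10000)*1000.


DC = Q * 86400 / (A * 10000) * 1000
DC = 0.032 * 86400 / (236 * 10000) * 1000
DC = 2764800.0000 / 2360000

1.1715 mm/day


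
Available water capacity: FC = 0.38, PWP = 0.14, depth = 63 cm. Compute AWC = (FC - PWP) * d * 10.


AWC = (FC - PWP) * d * 10
AWC = (0.38 - 0.14) * 63 * 10
AWC = 0.2400 * 63 * 10

151.2000 mm


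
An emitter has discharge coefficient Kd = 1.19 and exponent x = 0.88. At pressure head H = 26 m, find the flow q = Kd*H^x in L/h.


q = Kd * H^x = 1.19 * 26^0.88 = 1.19 * 17.586384

20.9278 L/h


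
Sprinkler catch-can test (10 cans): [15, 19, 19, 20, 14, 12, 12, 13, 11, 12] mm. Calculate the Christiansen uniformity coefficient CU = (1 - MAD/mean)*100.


mean = 14.700000 mm
MAD = 2.840000 mm
CU = (1 - 2.840000/14.700000)*100

80.6803 %


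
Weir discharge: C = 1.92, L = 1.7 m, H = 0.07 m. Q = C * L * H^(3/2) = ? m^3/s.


Q = C * L * H^(3/2) = 1.92 * 1.7 * 0.07^1.5 = 1.92 * 1.7 * 0.018520

0.0604 m^3/s


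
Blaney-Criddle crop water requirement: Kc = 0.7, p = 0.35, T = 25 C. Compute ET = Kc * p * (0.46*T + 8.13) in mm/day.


ET = Kc * p * (0.46*T + 8.13)
ET = 0.7 * 0.35 * (0.46*25 + 8.13)
ET = 0.7 * 0.35 * 19.6300

4.8094 mm/day


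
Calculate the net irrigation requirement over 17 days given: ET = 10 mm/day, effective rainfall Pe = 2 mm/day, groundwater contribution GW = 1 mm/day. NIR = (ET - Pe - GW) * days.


Daily deficit = ET - Pe - GW = 10 - 2 - 1 = 7 mm/day
NIR = 7 * 17 = 119 mm

119.0000 mm


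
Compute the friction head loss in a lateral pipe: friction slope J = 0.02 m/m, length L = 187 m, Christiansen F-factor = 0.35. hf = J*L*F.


hf = J * L * F = 0.02 * 187 * 0.35 = 1.3090 m

1.3090 m


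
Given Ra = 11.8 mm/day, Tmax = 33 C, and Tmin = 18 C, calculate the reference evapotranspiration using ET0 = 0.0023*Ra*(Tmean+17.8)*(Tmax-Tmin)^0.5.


Tmean = (Tmax + Tmin)/2 = (33 + 18)/2 = 25.5
ET0 = 0.0023 * 11.8 * (25.5 + 17.8) * sqrt(33 - 18)
ET0 = 0.0023 * 11.8 * 43.3 * 3.872983

4.5514 mm/day


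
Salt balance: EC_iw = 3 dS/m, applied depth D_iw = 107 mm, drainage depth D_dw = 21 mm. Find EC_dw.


EC_dw = EC_iw * D_iw / D_dw
EC_dw = 3 * 107 / 21
EC_dw = 321 / 21

15.2857 dS/m


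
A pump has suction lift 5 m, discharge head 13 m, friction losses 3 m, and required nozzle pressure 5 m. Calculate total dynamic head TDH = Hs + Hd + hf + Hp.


TDH = Hs + Hd + hf + Hp = 5 + 13 + 3 + 5 = 26

26 m


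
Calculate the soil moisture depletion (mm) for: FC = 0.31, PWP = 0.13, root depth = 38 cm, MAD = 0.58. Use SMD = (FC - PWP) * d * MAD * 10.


SMD = (FC - PWP) * d * MAD * 10
SMD = (0.31 - 0.13) * 38 * 0.58 * 10
SMD = 0.1800 * 38 * 0.58 * 10

39.6720 mm


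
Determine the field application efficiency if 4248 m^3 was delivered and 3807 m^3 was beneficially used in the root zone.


Ea = V_root / V_field * 100 = 3807 / 4248 * 100 = 89.6186%

89.6186 %


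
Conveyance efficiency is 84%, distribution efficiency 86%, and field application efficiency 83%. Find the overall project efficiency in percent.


Ec = 0.84, Eb = 0.86, Ea = 0.83
E = 0.84 * 0.86 * 0.83 * 100 = 59.9592%

59.9592 %


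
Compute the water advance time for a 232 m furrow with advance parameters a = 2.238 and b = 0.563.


t = (L/a)^(1/b)
t = (232/2.238)^(1/0.563)
t = 103.663986^(1/0.563)

3803.2610 min


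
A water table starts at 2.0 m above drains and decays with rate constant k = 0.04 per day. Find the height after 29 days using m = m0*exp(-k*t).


m = m0 * exp(-k*t)
m = 2.0 * exp(-0.04 * 29)
m = 2.0 * exp(-1.1600)

0.6270 m


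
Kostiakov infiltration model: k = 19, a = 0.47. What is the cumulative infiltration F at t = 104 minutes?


F = k * t^a = 19 * 104^0.47
F = 19 * 8.871676

168.5618 mm


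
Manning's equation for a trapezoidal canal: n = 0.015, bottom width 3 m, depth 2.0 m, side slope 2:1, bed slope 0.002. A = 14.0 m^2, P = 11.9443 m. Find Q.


R = A/P = 14.0/11.9443 = 1.172107
Q = (1/0.015) * 14.0 * 1.172107^(2/3) * 0.002^0.5

46.4013 m^3/s


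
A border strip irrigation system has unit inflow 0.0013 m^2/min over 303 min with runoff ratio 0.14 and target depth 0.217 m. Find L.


L = q*t/((1+r)*Z)
L = 0.0013*303/((1+0.14)*0.217)
L = 0.3939/0.24738

1.5923 m


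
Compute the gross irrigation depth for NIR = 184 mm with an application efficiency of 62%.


Ea = 62% = 0.62
GID = NIR / Ea = 184 / 0.62 = 296.7742 mm

296.7742 mm


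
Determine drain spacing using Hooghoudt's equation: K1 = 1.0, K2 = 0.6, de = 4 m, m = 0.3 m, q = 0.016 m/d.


S^2 = 8*K2*de*m/q + 4*K1*m^2/q
S^2 = 8*0.6*4*0.3/0.016 + 4*1.0*0.3^2/0.016
S = sqrt(382.5000)

19.5576 m


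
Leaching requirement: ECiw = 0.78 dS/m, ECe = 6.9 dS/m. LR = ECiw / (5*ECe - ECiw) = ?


LR = ECiw / (5*ECe - ECiw)
LR = 0.78 / (5*6.9 - 0.78)
LR = 0.78 / 33.7200

0.0231


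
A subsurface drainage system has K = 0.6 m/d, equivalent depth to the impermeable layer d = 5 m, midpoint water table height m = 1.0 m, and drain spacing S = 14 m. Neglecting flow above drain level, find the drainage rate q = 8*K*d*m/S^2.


q = 8*K*d*m/S^2
q = 8*0.6*5*1.0/14^2
q = 24.0000 / 196

0.1224 m/d


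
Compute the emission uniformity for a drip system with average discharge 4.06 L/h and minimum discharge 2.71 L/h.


EU = (q_min/q_avg)*100 = (2.71/4.06)*100 = 66.7488%

66.7488 %


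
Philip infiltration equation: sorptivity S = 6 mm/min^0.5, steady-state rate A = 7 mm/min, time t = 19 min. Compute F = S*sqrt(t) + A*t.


F = S*sqrt(t) + A*t
F = 6*sqrt(19) + 7*19
F = 6*4.358899 + 133

159.1534 mm


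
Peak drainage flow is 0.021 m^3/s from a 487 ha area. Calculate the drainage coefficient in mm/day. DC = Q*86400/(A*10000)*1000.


DC = Q * 86400 / (A * 10000) * 1000
DC = 0.021 * 86400 / (487 * 10000) * 1000
DC = 1814400.0000 / 4870000

0.3726 mm/day


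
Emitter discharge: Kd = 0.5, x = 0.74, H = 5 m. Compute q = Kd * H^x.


q = Kd * H^x = 0.5 * 5^0.74 = 0.5 * 3.290317

1.6452 L/h


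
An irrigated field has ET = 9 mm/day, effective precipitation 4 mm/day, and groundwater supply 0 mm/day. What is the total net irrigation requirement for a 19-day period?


Daily deficit = ET - Pe - GW = 9 - 4 - 0 = 5 mm/day
NIR = 5 * 19 = 95 mm

95.0000 mm


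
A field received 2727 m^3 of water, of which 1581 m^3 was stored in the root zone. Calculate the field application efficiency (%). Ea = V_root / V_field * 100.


Ea = V_root / V_field * 100 = 1581 / 2727 * 100 = 57.9758%

57.9758 %


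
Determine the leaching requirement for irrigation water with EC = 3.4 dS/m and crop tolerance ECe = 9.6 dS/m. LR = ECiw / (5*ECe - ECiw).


LR = ECiw / (5*ECe - ECiw)
LR = 3.4 / (5*9.6 - 3.4)
LR = 3.4 / 44.6000

0.0762


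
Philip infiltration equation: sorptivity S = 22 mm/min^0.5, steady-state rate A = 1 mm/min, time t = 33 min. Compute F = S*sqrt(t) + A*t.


F = S*sqrt(t) + A*t
F = 22*sqrt(33) + 1*33
F = 22*5.744563 + 33

159.3804 mm


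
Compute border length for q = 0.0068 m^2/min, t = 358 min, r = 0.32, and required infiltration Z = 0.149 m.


L = q*t/((1+r)*Z)
L = 0.0068*358/((1+0.32)*0.149)
L = 2.4344/0.19668

12.3775 m


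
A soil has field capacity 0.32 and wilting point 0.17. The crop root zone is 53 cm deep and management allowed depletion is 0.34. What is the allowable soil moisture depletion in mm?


SMD = (FC - PWP) * d * MAD * 10
SMD = (0.32 - 0.17) * 53 * 0.34 * 10
SMD = 0.1500 * 53 * 0.34 * 10

27.0300 mm


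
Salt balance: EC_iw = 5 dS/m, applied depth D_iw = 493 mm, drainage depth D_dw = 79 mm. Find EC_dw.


EC_dw = EC_iw * D_iw / D_dw
EC_dw = 5 * 493 / 79
EC_dw = 2465 / 79

31.2025 dS/m


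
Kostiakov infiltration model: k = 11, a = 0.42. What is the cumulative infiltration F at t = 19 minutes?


F = k * t^a = 11 * 19^0.42
F = 11 * 3.444106

37.8852 mm


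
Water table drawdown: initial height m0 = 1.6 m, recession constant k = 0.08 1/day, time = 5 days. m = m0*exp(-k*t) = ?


m = m0 * exp(-k*t)
m = 1.6 * exp(-0.08 * 5)
m = 1.6 * exp(-0.4000)

1.0725 m


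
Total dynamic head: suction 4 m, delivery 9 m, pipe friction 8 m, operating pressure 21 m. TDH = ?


TDH = Hs + Hd + hf + Hp = 4 + 9 + 8 + 21 = 42

42 m


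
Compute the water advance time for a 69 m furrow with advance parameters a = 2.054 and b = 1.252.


t = (L/a)^(1/b)
t = (69/2.054)^(1/1.252)
t = 33.592989^(1/1.252)

16.5595 min


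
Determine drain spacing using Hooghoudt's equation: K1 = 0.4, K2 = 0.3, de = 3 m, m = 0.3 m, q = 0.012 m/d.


S^2 = 8*K2*de*m/q + 4*K1*m^2/q
S^2 = 8*0.3*3*0.3/0.012 + 4*0.4*0.3^2/0.012
S = sqrt(192.0000)

13.8564 m


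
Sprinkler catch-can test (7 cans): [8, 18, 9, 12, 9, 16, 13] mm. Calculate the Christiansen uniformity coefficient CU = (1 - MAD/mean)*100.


mean = 12.142857 mm
MAD = 3.020408 mm
CU = (1 - 3.020408/12.142857)*100

75.1261 %


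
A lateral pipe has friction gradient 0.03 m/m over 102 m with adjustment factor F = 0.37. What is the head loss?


hf = J * L * F = 0.03 * 102 * 0.37 = 1.1322 m

1.1322 m


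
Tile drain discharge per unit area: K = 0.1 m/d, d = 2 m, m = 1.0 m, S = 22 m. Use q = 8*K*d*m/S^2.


q = 8*K*d*m/S^2
q = 8*0.1*2*1.0/22^2
q = 1.6000 / 484

0.0033 m/d


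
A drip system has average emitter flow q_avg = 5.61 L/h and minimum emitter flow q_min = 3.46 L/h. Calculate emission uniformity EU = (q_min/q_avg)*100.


EU = (q_min/q_avg)*100 = (3.46/5.61)*100 = 61.6756%

61.6756 %


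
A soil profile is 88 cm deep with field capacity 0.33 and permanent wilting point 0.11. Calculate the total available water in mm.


AWC = (FC - PWP) * d * 10
AWC = (0.33 - 0.11) * 88 * 10
AWC = 0.2200 * 88 * 10

193.6000 mm


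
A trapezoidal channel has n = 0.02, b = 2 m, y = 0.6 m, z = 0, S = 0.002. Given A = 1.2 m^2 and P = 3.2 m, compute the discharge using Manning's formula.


R = A/P = 1.2/3.2 = 0.375000
Q = (1/0.02) * 1.2 * 0.375000^(2/3) * 0.002^0.5

1.3954 m^3/s


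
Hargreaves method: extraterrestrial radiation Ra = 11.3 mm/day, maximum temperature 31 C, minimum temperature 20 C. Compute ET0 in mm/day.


Tmean = (Tmax + Tmin)/2 = (31 + 20)/2 = 25.5
ET0 = 0.0023 * 11.3 * (25.5 + 17.8) * sqrt(31 - 20)
ET0 = 0.0023 * 11.3 * 43.3 * 3.316625

3.7324 mm/day


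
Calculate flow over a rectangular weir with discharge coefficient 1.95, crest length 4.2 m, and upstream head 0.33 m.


Q = C * L * H^(3/2) = 1.95 * 4.2 * 0.33^1.5 = 1.95 * 4.2 * 0.189571

1.5526 m^3/s


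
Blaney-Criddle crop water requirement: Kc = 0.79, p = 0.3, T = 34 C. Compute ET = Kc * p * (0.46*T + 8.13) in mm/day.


ET = Kc * p * (0.46*T + 8.13)
ET = 0.79 * 0.3 * (0.46*34 + 8.13)
ET = 0.79 * 0.3 * 23.7700

5.6335 mm/day


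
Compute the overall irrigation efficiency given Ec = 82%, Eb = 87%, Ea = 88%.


Ec = 0.82, Eb = 0.87, Ea = 0.88
E = 0.82 * 0.87 * 0.88 * 100 = 62.7792%

62.7792 %


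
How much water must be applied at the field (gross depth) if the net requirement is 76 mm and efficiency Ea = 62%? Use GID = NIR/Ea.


Ea = 62% = 0.62
GID = NIR / Ea = 76 / 0.62 = 122.5806 mm

122.5806 mm


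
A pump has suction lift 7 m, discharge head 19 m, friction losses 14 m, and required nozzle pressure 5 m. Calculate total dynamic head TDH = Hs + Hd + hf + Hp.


TDH = Hs + Hd + hf + Hp = 7 + 19 + 14 + 5 = 45

45 m


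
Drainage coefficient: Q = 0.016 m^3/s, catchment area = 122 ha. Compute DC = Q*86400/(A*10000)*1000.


DC = Q * 86400 / (A * 10000) * 1000
DC = 0.016 * 86400 / (122 * 10000) * 1000
DC = 1382400.0000 / 1220000

1.1331 mm/day


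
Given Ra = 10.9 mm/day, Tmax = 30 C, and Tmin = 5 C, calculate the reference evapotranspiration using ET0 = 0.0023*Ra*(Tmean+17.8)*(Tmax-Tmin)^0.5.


Tmean = (Tmax + Tmin)/2 = (30 + 5)/2 = 17.5
ET0 = 0.0023 * 10.9 * (17.5 + 17.8) * sqrt(30 - 5)
ET0 = 0.0023 * 10.9 * 35.3 * 5.000000

4.4249 mm/day


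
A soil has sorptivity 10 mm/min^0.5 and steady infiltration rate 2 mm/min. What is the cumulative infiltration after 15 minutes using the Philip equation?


F = S*sqrt(t) + A*t
F = 10*sqrt(15) + 2*15
F = 10*3.872983 + 30

68.7298 mm


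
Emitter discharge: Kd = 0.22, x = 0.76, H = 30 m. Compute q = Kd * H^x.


q = Kd * H^x = 0.22 * 30^0.76 = 0.22 * 13.262096

2.9177 L/h


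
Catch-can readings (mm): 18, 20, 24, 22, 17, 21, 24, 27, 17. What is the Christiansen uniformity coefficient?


mean = 21.111111 mm
MAD = 2.790123 mm
CU = (1 - 2.790123/21.111111)*100

86.7836 %


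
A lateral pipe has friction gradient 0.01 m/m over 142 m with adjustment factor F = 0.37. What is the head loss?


hf = J * L * F = 0.01 * 142 * 0.37 = 0.5254 m

0.5254 m


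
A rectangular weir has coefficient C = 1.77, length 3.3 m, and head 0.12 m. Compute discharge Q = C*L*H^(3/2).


Q = C * L * H^(3/2) = 1.77 * 3.3 * 0.12^1.5 = 1.77 * 3.3 * 0.041569

0.2428 m^3/s


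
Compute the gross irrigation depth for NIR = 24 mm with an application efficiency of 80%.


Ea = 80% = 0.8
GID = NIR / Ea = 24 / 0.8 = 30.0000 mm

30.0000 mm


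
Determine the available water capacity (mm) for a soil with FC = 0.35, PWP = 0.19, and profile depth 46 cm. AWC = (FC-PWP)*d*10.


AWC = (FC - PWP) * d * 10
AWC = (0.35 - 0.19) * 46 * 10
AWC = 0.1600 * 46 * 10

73.6000 mm


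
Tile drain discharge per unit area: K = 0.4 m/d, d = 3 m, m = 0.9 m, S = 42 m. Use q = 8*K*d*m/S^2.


q = 8*K*d*m/S^2
q = 8*0.4*3*0.9/42^2
q = 8.6400 / 1764

0.0049 m/d


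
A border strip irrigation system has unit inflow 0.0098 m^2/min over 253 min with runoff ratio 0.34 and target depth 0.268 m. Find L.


L = q*t/((1+r)*Z)
L = 0.0098*253/((1+0.34)*0.268)
L = 2.4794/0.35912

6.9041 m


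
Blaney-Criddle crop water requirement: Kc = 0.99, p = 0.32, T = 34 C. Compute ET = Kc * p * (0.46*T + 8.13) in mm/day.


ET = Kc * p * (0.46*T + 8.13)
ET = 0.99 * 0.32 * (0.46*34 + 8.13)
ET = 0.99 * 0.32 * 23.7700

7.5303 mm/day


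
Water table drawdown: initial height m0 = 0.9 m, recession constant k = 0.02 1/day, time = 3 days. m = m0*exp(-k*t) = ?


m = m0 * exp(-k*t)
m = 0.9 * exp(-0.02 * 3)
m = 0.9 * exp(-0.0600)

0.8476 m


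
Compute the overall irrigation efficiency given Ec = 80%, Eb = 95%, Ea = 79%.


Ec = 0.8, Eb = 0.95, Ea = 0.79
E = 0.8 * 0.95 * 0.79 * 100 = 60.0400%

60.0400 %


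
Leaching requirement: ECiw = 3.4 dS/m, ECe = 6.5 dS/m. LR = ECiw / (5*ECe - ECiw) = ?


LR = ECiw / (5*ECe - ECiw)
LR = 3.4 / (5*6.5 - 3.4)
LR = 3.4 / 29.1000

0.1168


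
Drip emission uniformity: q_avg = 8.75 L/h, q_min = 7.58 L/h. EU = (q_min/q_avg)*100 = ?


EU = (q_min/q_avg)*100 = (7.58/8.75)*100 = 86.6286%

86.6286 %


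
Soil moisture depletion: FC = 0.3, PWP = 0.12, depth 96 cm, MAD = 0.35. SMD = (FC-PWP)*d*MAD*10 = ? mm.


SMD = (FC - PWP) * d * MAD * 10
SMD = (0.3 - 0.12) * 96 * 0.35 * 10
SMD = 0.1800 * 96 * 0.35 * 10

60.4800 mm


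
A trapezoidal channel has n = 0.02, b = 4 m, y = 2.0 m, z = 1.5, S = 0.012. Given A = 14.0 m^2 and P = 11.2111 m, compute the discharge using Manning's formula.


R = A/P = 14.0/11.2111 = 1.248762
Q = (1/0.02) * 14.0 * 1.248762^(2/3) * 0.012^0.5

88.9218 m^3/s


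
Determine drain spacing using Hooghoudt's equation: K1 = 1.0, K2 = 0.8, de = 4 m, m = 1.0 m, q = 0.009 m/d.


S^2 = 8*K2*de*m/q + 4*K1*m^2/q
S^2 = 8*0.8*4*1.0/0.009 + 4*1.0*1.0^2/0.009
S = sqrt(3288.8889)

57.3488 m


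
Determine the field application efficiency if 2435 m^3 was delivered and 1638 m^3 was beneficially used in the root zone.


Ea = V_root / V_field * 100 = 1638 / 2435 * 100 = 67.2690%

67.2690 %


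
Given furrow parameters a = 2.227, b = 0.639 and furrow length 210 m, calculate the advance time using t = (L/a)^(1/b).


t = (L/a)^(1/b)
t = (210/2.227)^(1/0.639)
t = 94.297261^(1/0.639)

1230.2204 min


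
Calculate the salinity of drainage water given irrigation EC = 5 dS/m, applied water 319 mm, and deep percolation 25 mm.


EC_dw = EC_iw * D_iw / D_dw
EC_dw = 5 * 319 / 25
EC_dw = 1595 / 25

63.8000 dS/m


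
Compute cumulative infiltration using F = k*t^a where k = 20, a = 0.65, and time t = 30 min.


F = k * t^a = 20 * 30^0.65
F = 20 * 9.122814

182.4563 mm


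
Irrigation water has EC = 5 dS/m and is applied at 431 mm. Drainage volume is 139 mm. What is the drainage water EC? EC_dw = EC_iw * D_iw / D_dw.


EC_dw = EC_iw * D_iw / D_dw
EC_dw = 5 * 431 / 139
EC_dw = 2155 / 139

15.5036 dS/m


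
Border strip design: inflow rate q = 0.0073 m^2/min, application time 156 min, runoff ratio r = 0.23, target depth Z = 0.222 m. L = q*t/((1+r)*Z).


L = q*t/((1+r)*Z)
L = 0.0073*156/((1+0.23)*0.222)
L = 1.1388/0.27306

4.1705 m


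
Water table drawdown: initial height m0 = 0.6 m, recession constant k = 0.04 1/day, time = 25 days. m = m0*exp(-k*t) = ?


m = m0 * exp(-k*t)
m = 0.6 * exp(-0.04 * 25)
m = 0.6 * exp(-1.0000)

0.2207 m


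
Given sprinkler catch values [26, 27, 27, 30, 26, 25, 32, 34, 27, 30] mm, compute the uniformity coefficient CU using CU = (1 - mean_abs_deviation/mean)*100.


mean = 28.400000 mm
MAD = 2.480000 mm
CU = (1 - 2.480000/28.400000)*100

91.2676 %


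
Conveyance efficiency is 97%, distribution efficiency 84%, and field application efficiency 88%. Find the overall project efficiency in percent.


Ec = 0.97, Eb = 0.84, Ea = 0.88
E = 0.97 * 0.84 * 0.88 * 100 = 71.7024%

71.7024 %


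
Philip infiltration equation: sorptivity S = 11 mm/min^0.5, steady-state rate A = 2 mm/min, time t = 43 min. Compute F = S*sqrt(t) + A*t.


F = S*sqrt(t) + A*t
F = 11*sqrt(43) + 2*43
F = 11*6.557439 + 86

158.1318 mm


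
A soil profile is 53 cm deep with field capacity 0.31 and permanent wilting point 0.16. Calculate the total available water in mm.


AWC = (FC - PWP) * d * 10
AWC = (0.31 - 0.16) * 53 * 10
AWC = 0.1500 * 53 * 10

79.5000 mm


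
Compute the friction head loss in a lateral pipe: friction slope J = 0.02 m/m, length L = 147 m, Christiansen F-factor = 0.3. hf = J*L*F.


hf = J * L * F = 0.02 * 147 * 0.3 = 0.8820 m

0.8820 m


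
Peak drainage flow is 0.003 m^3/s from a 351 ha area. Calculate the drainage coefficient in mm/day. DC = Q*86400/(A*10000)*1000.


DC = Q * 86400 / (A * 10000) * 1000
DC = 0.003 * 86400 / (351 * 10000) * 1000
DC = 259200.0000 / 3510000

0.0738 mm/day


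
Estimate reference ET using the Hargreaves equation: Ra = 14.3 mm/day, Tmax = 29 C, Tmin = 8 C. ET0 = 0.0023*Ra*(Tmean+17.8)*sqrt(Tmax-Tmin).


Tmean = (Tmax + Tmin)/2 = (29 + 8)/2 = 18.5
ET0 = 0.0023 * 14.3 * (18.5 + 17.8) * sqrt(29 - 8)
ET0 = 0.0023 * 14.3 * 36.3 * 4.582576

5.4712 mm/day


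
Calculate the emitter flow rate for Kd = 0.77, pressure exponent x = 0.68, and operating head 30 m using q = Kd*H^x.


q = Kd * H^x = 0.77 * 30^0.68 = 0.77 * 10.102816

7.7792 L/h


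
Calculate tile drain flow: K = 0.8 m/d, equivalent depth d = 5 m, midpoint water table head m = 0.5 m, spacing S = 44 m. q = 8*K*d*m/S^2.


q = 8*K*d*m/S^2
q = 8*0.8*5*0.5/44^2
q = 16.0000 / 1936

0.0083 m/d


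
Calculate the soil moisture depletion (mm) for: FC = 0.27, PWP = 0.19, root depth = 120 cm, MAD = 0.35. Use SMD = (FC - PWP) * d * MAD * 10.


SMD = (FC - PWP) * d * MAD * 10
SMD = (0.27 - 0.19) * 120 * 0.35 * 10
SMD = 0.0800 * 120 * 0.35 * 10

33.6000 mm


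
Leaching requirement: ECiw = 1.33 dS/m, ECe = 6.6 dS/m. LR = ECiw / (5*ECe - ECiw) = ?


LR = ECiw / (5*ECe - ECiw)
LR = 1.33 / (5*6.6 - 1.33)
LR = 1.33 / 31.6700

0.0420


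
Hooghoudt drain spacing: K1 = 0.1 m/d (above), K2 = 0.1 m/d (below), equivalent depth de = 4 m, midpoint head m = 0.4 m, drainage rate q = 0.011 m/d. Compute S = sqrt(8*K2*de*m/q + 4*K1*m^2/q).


S^2 = 8*K2*de*m/q + 4*K1*m^2/q
S^2 = 8*0.1*4*0.4/0.011 + 4*0.1*0.4^2/0.011
S = sqrt(122.1818)

11.0536 m


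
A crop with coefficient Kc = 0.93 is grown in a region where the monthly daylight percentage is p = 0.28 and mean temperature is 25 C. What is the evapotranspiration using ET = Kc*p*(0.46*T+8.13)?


ET = Kc * p * (0.46*T + 8.13)
ET = 0.93 * 0.28 * (0.46*25 + 8.13)
ET = 0.93 * 0.28 * 19.6300

5.1117 mm/day


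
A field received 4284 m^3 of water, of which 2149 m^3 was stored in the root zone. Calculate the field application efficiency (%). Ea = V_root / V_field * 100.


Ea = V_root / V_field * 100 = 2149 / 4284 * 100 = 50.1634%

50.1634 %


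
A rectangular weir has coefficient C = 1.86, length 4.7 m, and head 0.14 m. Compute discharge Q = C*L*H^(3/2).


Q = C * L * H^(3/2) = 1.86 * 4.7 * 0.14^1.5 = 1.86 * 4.7 * 0.052383

0.4579 m^3/s


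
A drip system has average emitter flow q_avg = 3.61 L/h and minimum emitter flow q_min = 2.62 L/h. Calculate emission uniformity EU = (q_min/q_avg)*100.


EU = (q_min/q_avg)*100 = (2.62/3.61)*100 = 72.5762%

72.5762 %


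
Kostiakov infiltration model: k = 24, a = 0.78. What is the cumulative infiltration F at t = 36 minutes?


F = k * t^a = 24 * 36^0.78
F = 24 * 16.364998

392.7600 mm


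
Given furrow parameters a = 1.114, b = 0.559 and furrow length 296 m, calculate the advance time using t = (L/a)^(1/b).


t = (L/a)^(1/b)
t = (296/1.114)^(1/0.559)
t = 265.709156^(1/0.559)

21729.1168 min


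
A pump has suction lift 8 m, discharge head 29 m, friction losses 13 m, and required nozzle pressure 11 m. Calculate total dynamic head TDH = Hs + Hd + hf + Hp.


TDH = Hs + Hd + hf + Hp = 8 + 29 + 13 + 11 = 61

61 m


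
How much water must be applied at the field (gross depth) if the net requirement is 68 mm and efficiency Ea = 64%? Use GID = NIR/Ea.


Ea = 64% = 0.64
GID = NIR / Ea = 68 / 0.64 = 106.2500 mm

106.2500 mm


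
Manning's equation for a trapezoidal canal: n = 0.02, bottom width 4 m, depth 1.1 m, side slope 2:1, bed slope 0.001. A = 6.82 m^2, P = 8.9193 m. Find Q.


R = A/P = 6.82/8.9193 = 0.764634
Q = (1/0.02) * 6.82 * 0.764634^(2/3) * 0.001^0.5

9.0169 m^3/s


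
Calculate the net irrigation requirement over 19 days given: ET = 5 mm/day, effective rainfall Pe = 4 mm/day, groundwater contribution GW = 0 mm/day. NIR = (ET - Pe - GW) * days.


Daily deficit = ET - Pe - GW = 5 - 4 - 0 = 1 mm/day
NIR = 1 * 19 = 19 mm

19.0000 mm


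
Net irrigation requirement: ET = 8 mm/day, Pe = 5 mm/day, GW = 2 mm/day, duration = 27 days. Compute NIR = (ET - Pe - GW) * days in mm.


Daily deficit = ET - Pe - GW = 8 - 5 - 2 = 1 mm/day
NIR = 1 * 27 = 27 mm

27.0000 mm


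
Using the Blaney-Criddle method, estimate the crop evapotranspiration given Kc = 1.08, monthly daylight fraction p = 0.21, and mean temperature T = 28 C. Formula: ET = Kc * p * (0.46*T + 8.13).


ET = Kc * p * (0.46*T + 8.13)
ET = 1.08 * 0.21 * (0.46*28 + 8.13)
ET = 1.08 * 0.21 * 21.0100

4.7651 mm/day


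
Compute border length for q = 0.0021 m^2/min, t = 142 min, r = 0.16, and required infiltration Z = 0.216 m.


L = q*t/((1+r)*Z)
L = 0.0021*142/((1+0.16)*0.216)
L = 0.2982/0.25056

1.1901 m


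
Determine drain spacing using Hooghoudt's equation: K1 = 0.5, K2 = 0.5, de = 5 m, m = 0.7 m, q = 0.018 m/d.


S^2 = 8*K2*de*m/q + 4*K1*m^2/q
S^2 = 8*0.5*5*0.7/0.018 + 4*0.5*0.7^2/0.018
S = sqrt(832.2222)

28.8483 m


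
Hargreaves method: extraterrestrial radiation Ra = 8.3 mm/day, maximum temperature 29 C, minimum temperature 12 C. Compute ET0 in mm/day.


Tmean = (Tmax + Tmin)/2 = (29 + 12)/2 = 20.5
ET0 = 0.0023 * 8.3 * (20.5 + 17.8) * sqrt(29 - 12)
ET0 = 0.0023 * 8.3 * 38.3 * 4.123106

3.0146 mm/day


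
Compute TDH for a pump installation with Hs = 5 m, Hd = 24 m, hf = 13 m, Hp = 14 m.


TDH = Hs + Hd + hf + Hp = 5 + 24 + 13 + 14 = 56

56 m


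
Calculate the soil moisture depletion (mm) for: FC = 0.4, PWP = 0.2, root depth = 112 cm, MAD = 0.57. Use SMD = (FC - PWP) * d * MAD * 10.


SMD = (FC - PWP) * d * MAD * 10
SMD = (0.4 - 0.2) * 112 * 0.57 * 10
SMD = 0.2000 * 112 * 0.57 * 10

127.6800 mm


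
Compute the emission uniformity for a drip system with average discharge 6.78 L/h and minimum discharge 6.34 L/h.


EU = (q_min/q_avg)*100 = (6.34/6.78)*100 = 93.5103%

93.5103 %


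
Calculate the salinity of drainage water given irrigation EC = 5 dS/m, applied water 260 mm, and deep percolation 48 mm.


EC_dw = EC_iw * D_iw / D_dw
EC_dw = 5 * 260 / 48
EC_dw = 1300 / 48

27.0833 dS/m


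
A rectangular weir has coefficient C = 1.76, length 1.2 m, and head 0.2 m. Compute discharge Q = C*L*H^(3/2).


Q = C * L * H^(3/2) = 1.76 * 1.2 * 0.2^1.5 = 1.76 * 1.2 * 0.089443

0.1889 m^3/s


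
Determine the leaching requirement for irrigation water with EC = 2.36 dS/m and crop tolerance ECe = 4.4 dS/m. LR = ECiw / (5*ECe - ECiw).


LR = ECiw / (5*ECe - ECiw)
LR = 2.36 / (5*4.4 - 2.36)
LR = 2.36 / 19.6400

0.1202


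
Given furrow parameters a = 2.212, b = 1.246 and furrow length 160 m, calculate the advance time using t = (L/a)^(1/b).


t = (L/a)^(1/b)
t = (160/2.212)^(1/1.246)
t = 72.332731^(1/1.246)

31.0630 min


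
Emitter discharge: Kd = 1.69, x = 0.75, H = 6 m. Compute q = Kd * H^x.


q = Kd * H^x = 1.69 * 6^0.75 = 1.69 * 3.833659

6.4789 L/h


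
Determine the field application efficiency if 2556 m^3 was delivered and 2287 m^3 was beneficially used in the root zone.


Ea = V_root / V_field * 100 = 2287 / 2556 * 100 = 89.4757%

89.4757 %


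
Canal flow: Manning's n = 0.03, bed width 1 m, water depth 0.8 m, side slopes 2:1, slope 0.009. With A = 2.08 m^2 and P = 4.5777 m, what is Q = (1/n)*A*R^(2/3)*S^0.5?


R = A/P = 2.08/4.5777 = 0.454377
Q = (1/0.03) * 2.08 * 0.454377^(2/3) * 0.009^0.5

3.8875 m^3/s


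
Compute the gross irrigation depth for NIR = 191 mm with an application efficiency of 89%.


Ea = 89% = 0.89
GID = NIR / Ea = 191 / 0.89 = 214.6067 mm

214.6067 mm


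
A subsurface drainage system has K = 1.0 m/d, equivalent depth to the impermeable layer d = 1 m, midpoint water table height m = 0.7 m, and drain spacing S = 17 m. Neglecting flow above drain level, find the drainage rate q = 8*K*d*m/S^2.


q = 8*K*d*m/S^2
q = 8*1.0*1*0.7/17^2
q = 5.6000 / 289

0.0194 m/d


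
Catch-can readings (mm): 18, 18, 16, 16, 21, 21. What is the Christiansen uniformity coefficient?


mean = 18.333333 mm
MAD = 1.777778 mm
CU = (1 - 1.777778/18.333333)*100

90.3030 %


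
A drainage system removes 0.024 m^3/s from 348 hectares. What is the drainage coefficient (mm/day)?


DC = Q * 86400 / (A * 10000) * 1000
DC = 0.024 * 86400 / (348 * 10000) * 1000
DC = 2073600.0000 / 3480000

0.5959 mm/day


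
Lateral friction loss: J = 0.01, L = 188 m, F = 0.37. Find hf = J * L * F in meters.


hf = J * L * F = 0.01 * 188 * 0.37 = 0.6956 m

0.6956 m


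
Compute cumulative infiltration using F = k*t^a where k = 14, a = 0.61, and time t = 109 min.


F = k * t^a = 14 * 109^0.61
F = 14 * 17.491625

244.8827 mm


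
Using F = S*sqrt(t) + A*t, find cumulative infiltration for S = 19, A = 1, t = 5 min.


F = S*sqrt(t) + A*t
F = 19*sqrt(5) + 1*5
F = 19*2.236068 + 5

47.4853 mm


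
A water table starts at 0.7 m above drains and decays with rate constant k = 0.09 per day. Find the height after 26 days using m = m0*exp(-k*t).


m = m0 * exp(-k*t)
m = 0.7 * exp(-0.09 * 26)
m = 0.7 * exp(-2.3400)

0.0674 m


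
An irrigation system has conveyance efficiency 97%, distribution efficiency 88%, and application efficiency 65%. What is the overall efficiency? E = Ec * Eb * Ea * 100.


Ec = 0.97, Eb = 0.88, Ea = 0.65
E = 0.97 * 0.88 * 0.65 * 100 = 55.4840%

55.4840 %


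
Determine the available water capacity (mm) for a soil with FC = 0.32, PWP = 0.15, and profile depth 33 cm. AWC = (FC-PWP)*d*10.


AWC = (FC - PWP) * d * 10
AWC = (0.32 - 0.15) * 33 * 10
AWC = 0.1700 * 33 * 10

56.1000 mm


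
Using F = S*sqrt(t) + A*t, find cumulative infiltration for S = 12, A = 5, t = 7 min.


F = S*sqrt(t) + A*t
F = 12*sqrt(7) + 5*7
F = 12*2.645751 + 35

66.7490 mm


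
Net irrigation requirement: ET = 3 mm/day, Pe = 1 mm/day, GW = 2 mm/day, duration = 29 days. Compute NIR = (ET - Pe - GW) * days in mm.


Daily deficit = ET - Pe - GW = 3 - 1 - 2 = 0 mm/day
NIR = 0 * 29 = 0 mm

0 mm


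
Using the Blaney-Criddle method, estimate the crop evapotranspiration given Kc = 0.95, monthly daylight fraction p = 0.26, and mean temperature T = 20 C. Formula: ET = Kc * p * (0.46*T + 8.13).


ET = Kc * p * (0.46*T + 8.13)
ET = 0.95 * 0.26 * (0.46*20 + 8.13)
ET = 0.95 * 0.26 * 17.3300

4.2805 mm/day


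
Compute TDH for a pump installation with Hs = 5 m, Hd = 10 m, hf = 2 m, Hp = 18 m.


TDH = Hs + Hd + hf + Hp = 5 + 10 + 2 + 18 = 35

35 m


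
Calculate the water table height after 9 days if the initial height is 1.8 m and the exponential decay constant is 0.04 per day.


m = m0 * exp(-k*t)
m = 1.8 * exp(-0.04 * 9)
m = 1.8 * exp(-0.3600)

1.2558 m


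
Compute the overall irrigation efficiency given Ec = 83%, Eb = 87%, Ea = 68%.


Ec = 0.83, Eb = 0.87, Ea = 0.68
E = 0.83 * 0.87 * 0.68 * 100 = 49.1028%

49.1028 %


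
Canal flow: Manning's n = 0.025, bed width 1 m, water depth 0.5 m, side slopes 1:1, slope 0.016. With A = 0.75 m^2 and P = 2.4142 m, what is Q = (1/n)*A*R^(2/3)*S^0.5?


R = A/P = 0.75/2.4142 = 0.310662
Q = (1/0.025) * 0.75 * 0.310662^(2/3) * 0.016^0.5

1.7406 m^3/s


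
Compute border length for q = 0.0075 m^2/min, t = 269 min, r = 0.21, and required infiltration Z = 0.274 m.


L = q*t/((1+r)*Z)
L = 0.0075*269/((1+0.21)*0.274)
L = 2.0175/0.33154

6.0852 m
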